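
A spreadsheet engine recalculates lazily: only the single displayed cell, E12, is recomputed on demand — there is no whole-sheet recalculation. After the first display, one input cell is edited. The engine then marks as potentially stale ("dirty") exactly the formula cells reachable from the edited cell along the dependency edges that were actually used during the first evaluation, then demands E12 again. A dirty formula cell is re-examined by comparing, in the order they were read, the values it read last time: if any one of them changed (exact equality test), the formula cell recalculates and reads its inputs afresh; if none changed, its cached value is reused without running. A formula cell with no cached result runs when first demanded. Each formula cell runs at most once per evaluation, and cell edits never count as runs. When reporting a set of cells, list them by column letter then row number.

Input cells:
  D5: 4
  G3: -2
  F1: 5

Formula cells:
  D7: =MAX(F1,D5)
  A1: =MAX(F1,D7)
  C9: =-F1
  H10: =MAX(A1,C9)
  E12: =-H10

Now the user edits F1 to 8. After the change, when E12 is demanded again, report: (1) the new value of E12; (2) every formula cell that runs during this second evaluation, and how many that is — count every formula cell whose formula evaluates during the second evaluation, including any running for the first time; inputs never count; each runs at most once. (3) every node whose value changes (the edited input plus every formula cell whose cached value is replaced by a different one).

New value of E12: -8.
Formula cells that run: A1, C9, D7, E12, H10 — 5 in total.
Values that change: A1, C9, D7, E12, F1, H10.

First evaluation (everything demanded from the output):
  C9 = -(5) = -5
  D7 = MAX(5, 4) = 5
  A1 = MAX(5, 5) = 5
  H10 = MAX(5, -5) = 5
  E12 = -(5) = -5

Propagation after the edit:
  C9: runs — F1 5->8; result -8.
  D7: runs — F1 5->8; result 8.
  A1: runs — F1 5->8; D7 5->8; result 8.
  H10: runs — A1 5->8; C9 -5->-8; result 8.
  E12: runs — H10 5->8; result -8.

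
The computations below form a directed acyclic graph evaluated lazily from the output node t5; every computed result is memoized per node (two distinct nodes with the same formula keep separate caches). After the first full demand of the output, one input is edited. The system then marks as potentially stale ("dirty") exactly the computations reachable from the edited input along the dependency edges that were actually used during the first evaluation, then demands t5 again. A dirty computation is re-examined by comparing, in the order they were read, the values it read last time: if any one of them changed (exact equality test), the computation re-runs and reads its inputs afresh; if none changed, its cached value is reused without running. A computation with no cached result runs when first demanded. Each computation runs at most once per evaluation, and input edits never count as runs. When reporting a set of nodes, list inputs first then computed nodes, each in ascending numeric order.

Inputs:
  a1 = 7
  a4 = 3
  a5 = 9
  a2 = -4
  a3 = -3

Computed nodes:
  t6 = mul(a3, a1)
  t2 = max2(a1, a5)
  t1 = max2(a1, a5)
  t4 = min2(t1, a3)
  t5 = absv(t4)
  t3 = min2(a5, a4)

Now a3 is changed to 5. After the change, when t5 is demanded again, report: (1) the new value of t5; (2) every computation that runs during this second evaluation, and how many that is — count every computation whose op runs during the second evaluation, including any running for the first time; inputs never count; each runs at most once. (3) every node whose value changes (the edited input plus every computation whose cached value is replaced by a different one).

First demand of the output computes:
  t1 = max2(7, 9) = 9
  t4 = min2(9, -3) = -3
  t5 = absv(-3) = 3

After the edit, cleaning proceeds:
  t4: a read changed (a3 -3->5) — executes, giving 5.
  t5: a read changed (t4 -3->5) — executes, giving 5.

Demanding t5 again yields 5.
2 computations run: t4, t5.
The nodes whose values change: a3, t4, t5.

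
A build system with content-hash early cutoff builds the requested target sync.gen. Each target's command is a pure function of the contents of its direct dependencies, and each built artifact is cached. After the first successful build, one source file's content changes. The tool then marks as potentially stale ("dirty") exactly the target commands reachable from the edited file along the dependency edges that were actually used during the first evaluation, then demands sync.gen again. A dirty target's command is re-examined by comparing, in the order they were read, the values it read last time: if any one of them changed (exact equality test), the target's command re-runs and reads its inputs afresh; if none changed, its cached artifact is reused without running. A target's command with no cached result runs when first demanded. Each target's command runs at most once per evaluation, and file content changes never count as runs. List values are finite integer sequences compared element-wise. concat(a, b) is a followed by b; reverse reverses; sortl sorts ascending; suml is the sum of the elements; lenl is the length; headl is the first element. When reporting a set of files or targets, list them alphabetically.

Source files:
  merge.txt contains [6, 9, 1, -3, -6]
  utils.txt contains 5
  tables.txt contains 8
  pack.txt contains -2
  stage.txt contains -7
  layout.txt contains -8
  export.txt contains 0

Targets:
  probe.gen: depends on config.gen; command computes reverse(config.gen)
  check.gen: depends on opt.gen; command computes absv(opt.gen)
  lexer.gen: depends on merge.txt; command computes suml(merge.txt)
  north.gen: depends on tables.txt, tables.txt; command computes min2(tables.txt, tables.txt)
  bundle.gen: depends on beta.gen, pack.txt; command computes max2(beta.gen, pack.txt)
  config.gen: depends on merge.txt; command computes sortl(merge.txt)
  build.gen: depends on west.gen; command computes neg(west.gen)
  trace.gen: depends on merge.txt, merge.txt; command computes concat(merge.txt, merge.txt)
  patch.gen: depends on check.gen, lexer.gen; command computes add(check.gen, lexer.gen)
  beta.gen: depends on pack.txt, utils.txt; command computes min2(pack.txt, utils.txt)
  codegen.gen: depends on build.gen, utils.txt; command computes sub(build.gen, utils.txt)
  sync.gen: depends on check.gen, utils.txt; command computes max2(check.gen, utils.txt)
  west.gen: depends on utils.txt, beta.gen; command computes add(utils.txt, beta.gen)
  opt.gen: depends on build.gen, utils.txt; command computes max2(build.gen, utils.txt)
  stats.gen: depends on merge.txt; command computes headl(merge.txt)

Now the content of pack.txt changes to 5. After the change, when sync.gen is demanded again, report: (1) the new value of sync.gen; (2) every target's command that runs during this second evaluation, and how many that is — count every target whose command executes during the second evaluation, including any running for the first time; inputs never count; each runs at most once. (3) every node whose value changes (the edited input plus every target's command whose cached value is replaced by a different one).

New value of sync.gen: 5.
Target commands that run: beta.gen, build.gen, opt.gen, west.gen — 4 in total.
Values that change: beta.gen, build.gen, pack.txt, west.gen.
Key observation: the change is absorbed at opt.gen — it re-runs but produces the same value, and the output's value is unchanged.

First evaluation (everything demanded from the output):
  beta.gen = min2(-2, 5) = -2
  west.gen = add(5, -2) = 3
  build.gen = neg(3) = -3
  opt.gen = max2(-3, 5) = 5
  check.gen = absv(5) = 5
  sync.gen = max2(5, 5) = 5

Propagation after the edit:
  beta.gen: runs — pack.txt -2->5; result 5.
  west.gen: runs — beta.gen -2->5; result 10.
  build.gen: runs — west.gen 3->10; result -10.
  opt.gen: runs — build.gen -3->-10; result 5 (same value as before).
  check.gen: checked — values it read are unchanged (opt.gen unchanged); reused cached 5 without running.
  sync.gen: checked — values it read are unchanged (check.gen unchanged, utils.txt unchanged); reused cached 5 without running.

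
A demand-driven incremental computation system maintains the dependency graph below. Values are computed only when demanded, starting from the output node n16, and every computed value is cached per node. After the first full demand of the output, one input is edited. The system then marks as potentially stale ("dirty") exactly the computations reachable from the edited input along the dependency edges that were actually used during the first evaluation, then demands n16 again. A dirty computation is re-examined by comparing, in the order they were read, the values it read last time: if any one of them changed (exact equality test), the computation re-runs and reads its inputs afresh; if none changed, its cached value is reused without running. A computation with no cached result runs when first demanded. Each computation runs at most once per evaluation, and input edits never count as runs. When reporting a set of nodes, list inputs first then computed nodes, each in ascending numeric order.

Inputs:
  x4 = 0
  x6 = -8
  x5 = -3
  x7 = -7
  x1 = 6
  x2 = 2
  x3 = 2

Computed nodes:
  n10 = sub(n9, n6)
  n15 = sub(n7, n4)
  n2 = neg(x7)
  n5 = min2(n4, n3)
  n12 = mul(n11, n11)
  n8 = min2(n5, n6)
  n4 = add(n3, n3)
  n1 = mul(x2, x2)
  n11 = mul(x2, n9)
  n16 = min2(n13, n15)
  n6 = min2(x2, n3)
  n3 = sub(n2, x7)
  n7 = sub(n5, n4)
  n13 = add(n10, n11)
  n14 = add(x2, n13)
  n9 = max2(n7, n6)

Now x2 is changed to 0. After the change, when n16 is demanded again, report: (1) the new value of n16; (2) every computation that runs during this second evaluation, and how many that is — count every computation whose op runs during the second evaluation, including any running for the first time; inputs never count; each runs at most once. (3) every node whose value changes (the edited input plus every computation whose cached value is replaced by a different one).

First evaluation (everything demanded from the output):
  n2 = neg(-7) = 7
  n3 = sub(7, -7) = 14
  n4 = add(14, 14) = 28
  n5 = min2(28, 14) = 14
  n6 = min2(2, 14) = 2
  n7 = sub(14, 28) = -14
  n9 = max2(-14, 2) = 2
  n10 = sub(2, 2) = 0
  n11 = mul(2, 2) = 4
  n13 = add(0, 4) = 4
  n15 = sub(-14, 28) = -42
  n16 = min2(4, -42) = -42

Propagation after the edit:
  n6: runs — x2 2->0; result 0.
  n9: runs — n6 2->0; result 0.
  n10: runs — n9 2->0; n6 2->0; result 0 (same value as before).
  n11: runs — x2 2->0; n9 2->0; result 0.
  n13: runs — n11 4->0; result 0.
  n16: runs — n13 4->0; result -42 (same value as before).

New value of n16: -42.
Computations that run: n6, n9, n10, n11, n13, n16 — 6 in total.
Values that change: x2, n6, n9, n11, n13.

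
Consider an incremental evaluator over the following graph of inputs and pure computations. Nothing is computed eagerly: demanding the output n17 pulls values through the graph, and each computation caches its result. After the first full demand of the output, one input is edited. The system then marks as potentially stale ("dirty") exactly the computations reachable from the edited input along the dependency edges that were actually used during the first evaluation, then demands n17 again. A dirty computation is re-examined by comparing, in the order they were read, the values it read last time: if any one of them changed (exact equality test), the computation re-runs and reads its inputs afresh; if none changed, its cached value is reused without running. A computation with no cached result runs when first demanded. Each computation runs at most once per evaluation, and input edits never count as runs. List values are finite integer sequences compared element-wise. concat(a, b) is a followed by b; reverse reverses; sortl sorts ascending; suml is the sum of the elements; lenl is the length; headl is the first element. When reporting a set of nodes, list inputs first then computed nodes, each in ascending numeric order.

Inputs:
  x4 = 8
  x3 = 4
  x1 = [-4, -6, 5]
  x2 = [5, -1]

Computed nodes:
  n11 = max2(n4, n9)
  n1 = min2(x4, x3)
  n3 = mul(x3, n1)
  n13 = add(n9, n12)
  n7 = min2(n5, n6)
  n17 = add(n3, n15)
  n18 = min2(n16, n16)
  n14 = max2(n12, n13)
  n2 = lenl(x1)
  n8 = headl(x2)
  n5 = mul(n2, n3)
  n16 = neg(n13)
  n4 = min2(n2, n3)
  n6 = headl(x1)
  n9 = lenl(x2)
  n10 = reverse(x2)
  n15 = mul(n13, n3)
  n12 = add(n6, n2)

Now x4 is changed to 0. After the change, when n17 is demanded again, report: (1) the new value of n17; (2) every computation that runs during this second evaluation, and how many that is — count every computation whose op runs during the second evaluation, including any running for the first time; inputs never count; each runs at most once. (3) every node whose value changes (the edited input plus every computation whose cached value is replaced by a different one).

n17 now evaluates to 0.
Run set: n1, n3, n15, n17 (4 run).
Changed values: x4, n1, n3, n15, n17.

Initial pass — values computed on the first demand:
  n1 = min2(8, 4) = 4
  n2 = lenl([-4, -6, 5]) = 3
  n3 = mul(4, 4) = 16
  n6 = headl([-4, -6, 5]) = -4
  n9 = lenl([5, -1]) = 2
  n12 = add(-4, 3) = -1
  n13 = add(2, -1) = 1
  n15 = mul(1, 16) = 16
  n17 = add(16, 16) = 32

Second demand — change propagation:
  n1: re-runs because x4 8->0; new result 0.
  n3: re-runs because n1 4->0; new result 0.
  n15: re-runs because n3 16->0; new result 0.
  n17: re-runs because n3 16->0; n15 16->0; new result 0.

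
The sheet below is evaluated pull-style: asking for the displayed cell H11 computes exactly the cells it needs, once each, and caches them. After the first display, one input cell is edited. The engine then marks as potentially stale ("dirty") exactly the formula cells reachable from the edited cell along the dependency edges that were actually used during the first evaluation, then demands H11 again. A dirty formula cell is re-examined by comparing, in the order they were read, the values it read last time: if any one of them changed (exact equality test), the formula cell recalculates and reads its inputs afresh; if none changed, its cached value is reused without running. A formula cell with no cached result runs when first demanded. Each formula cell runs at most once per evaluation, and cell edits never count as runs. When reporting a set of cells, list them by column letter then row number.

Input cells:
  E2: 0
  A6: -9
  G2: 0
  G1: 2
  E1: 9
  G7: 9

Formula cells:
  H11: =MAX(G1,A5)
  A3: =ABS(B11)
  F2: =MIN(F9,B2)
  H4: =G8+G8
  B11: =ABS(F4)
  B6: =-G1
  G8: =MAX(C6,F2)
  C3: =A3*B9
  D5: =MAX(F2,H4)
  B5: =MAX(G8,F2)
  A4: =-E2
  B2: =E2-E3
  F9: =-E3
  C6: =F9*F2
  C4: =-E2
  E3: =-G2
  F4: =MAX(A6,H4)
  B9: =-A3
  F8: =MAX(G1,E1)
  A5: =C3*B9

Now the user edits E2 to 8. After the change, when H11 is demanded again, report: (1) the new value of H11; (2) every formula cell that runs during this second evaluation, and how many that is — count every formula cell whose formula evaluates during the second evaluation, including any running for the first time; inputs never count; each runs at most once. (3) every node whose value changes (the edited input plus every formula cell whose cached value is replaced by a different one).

First demand of the output computes:
  E3 = -(0) = 0
  B2 = 0 - 0 = 0
  F9 = -(0) = 0
  F2 = MIN(0, 0) = 0
  C6 = 0 * 0 = 0
  G8 = MAX(0, 0) = 0
  H4 = 0 + 0 = 0
  F4 = MAX(-9, 0) = 0
  B11 = ABS(0) = 0
  A3 = ABS(0) = 0
  B9 = -(0) = 0
  C3 = 0 * 0 = 0
  A5 = 0 * 0 = 0
  H11 = MAX(2, 0) = 2

After the edit, cleaning proceeds:
  B2: a read changed (E2 0->8) — executes, giving 8.
  F2: a read changed (B2 0->8) — executes, giving 0 — identical to its old value.
  C6: dirty, but its reads are unchanged (F9 unchanged, F2 unchanged); cached 0 stands.
  G8: dirty, but its reads are unchanged (C6 unchanged, F2 unchanged); cached 0 stands.
  H4: dirty, but its reads are unchanged (G8 unchanged, G8 unchanged); cached 0 stands.
  F4: dirty, but its reads are unchanged (A6 unchanged, H4 unchanged); cached 0 stands.
  B11: dirty, but its reads are unchanged (F4 unchanged); cached 0 stands.
  A3: dirty, but its reads are unchanged (B11 unchanged); cached 0 stands.
  B9: dirty, but its reads are unchanged (A3 unchanged); cached 0 stands.
  C3: dirty, but its reads are unchanged (A3 unchanged, B9 unchanged); cached 0 stands.
  A5: dirty, but its reads are unchanged (C3 unchanged, B9 unchanged); cached 0 stands.
  H11: dirty, but its reads are unchanged (G1 unchanged, A5 unchanged); cached 2 stands.

Note the absorption at F2: it re-runs yet its value is the same, leaving the output's value untouched.

Demanding H11 again yields 2.
2 formula cells run: B2, F2.
The nodes whose values change: B2, E2.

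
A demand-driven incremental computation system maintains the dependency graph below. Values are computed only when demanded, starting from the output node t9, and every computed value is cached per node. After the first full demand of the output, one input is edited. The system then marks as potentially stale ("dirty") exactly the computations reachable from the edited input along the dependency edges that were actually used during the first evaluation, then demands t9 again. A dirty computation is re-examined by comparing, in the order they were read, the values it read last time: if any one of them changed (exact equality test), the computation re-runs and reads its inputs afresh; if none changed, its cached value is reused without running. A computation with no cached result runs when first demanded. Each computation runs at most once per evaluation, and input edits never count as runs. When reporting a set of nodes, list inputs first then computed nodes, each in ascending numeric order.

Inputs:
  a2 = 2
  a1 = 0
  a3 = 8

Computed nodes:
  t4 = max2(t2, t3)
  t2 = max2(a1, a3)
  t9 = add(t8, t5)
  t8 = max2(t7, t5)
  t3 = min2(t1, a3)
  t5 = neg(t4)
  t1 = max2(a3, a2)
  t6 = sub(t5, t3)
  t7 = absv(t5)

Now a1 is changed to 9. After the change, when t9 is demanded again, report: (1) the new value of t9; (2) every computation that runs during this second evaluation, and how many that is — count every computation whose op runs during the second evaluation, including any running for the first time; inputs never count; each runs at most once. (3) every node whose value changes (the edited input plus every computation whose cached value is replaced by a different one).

First evaluation (everything demanded from the output):
  t1 = max2(8, 2) = 8
  t2 = max2(0, 8) = 8
  t3 = min2(8, 8) = 8
  t4 = max2(8, 8) = 8
  t5 = neg(8) = -8
  t7 = absv(-8) = 8
  t8 = max2(8, -8) = 8
  t9 = add(8, -8) = 0

Propagation after the edit:
  t2: runs — a1 0->9; result 9.
  t4: runs — t2 8->9; result 9.
  t5: runs — t4 8->9; result -9.
  t7: runs — t5 -8->-9; result 9.
  t8: runs — t7 8->9; t5 -8->-9; result 9.
  t9: runs — t8 8->9; t5 -8->-9; result 0 (same value as before).

New value of t9: 0.
Computations that run: t2, t4, t5, t7, t8, t9 — 6 in total.
Values that change: a1, t2, t4, t5, t7, t8.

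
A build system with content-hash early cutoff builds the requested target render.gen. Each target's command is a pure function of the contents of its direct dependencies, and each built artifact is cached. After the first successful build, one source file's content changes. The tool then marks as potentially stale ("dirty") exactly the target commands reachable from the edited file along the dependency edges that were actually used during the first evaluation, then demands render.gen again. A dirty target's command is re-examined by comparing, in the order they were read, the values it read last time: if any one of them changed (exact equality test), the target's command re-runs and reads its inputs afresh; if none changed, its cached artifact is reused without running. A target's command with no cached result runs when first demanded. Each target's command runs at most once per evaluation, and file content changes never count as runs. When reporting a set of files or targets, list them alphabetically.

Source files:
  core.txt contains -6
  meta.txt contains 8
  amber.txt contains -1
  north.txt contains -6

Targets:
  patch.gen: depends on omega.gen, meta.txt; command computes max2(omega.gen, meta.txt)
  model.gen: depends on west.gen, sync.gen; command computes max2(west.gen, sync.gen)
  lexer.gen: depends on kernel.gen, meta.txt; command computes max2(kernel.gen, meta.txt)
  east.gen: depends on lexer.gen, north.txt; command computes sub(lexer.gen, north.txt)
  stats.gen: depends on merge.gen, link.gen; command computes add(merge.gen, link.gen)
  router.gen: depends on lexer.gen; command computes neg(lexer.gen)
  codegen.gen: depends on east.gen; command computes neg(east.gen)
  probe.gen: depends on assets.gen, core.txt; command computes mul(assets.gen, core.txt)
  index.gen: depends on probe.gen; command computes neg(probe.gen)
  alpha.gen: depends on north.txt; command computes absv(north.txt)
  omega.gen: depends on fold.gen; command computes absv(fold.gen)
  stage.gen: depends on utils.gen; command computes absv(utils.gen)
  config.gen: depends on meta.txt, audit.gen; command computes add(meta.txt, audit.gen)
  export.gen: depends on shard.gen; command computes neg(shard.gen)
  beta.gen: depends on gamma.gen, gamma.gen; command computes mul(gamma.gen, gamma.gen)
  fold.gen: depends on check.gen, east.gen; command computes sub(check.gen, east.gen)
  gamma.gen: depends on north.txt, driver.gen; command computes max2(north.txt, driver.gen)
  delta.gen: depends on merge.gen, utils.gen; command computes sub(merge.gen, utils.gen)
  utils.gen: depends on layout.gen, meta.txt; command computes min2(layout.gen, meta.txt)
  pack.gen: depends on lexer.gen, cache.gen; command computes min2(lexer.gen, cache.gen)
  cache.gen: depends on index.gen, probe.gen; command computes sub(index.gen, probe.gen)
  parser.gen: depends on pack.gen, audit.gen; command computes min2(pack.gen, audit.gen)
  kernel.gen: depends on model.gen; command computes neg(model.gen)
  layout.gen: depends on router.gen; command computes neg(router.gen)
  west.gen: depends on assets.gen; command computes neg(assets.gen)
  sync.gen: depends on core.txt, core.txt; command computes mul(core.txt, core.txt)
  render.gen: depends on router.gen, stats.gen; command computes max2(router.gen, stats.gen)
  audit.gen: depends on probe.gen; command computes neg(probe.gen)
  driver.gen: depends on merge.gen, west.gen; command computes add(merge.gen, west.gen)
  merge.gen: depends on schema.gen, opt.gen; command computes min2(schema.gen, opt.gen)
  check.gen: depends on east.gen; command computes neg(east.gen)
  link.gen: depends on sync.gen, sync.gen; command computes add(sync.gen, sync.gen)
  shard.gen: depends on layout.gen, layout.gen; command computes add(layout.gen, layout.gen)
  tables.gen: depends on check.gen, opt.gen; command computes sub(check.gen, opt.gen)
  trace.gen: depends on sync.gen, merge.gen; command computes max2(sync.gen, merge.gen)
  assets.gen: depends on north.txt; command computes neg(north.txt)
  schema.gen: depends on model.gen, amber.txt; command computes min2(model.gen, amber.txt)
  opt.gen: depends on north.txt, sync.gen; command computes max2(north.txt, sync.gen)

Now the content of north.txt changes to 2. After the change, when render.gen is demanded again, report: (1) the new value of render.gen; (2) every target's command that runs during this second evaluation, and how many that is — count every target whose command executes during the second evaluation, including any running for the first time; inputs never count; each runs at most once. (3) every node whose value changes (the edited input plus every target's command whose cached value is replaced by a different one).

First evaluation (everything demanded from the output):
  assets.gen = neg(-6) = 6
  sync.gen = mul(-6, -6) = 36
  link.gen = add(36, 36) = 72
  opt.gen = max2(-6, 36) = 36
  west.gen = neg(6) = -6
  model.gen = max2(-6, 36) = 36
  kernel.gen = neg(36) = -36
  lexer.gen = max2(-36, 8) = 8
  router.gen = neg(8) = -8
  schema.gen = min2(36, -1) = -1
  merge.gen = min2(-1, 36) = -1
  stats.gen = add(-1, 72) = 71
  render.gen = max2(-8, 71) = 71

Propagation after the edit:
  assets.gen: runs — north.txt -6->2; result -2.
  opt.gen: runs — north.txt -6->2; result 36 (same value as before).
  west.gen: runs — assets.gen 6->-2; result 2.
  model.gen: runs — west.gen -6->2; result 36 (same value as before).
  kernel.gen: checked — values it read are unchanged (model.gen unchanged); reused cached -36 without running.
  lexer.gen: checked — values it read are unchanged (kernel.gen unchanged, meta.txt unchanged); reused cached 8 without running.
  router.gen: checked — values it read are unchanged (lexer.gen unchanged); reused cached -8 without running.
  schema.gen: checked — values it read are unchanged (model.gen unchanged, amber.txt unchanged); reused cached -1 without running.
  merge.gen: checked — values it read are unchanged (schema.gen unchanged, opt.gen unchanged); reused cached -1 without running.
  stats.gen: checked — values it read are unchanged (merge.gen unchanged, link.gen unchanged); reused cached 71 without running.
  render.gen: checked — values it read are unchanged (router.gen unchanged, stats.gen unchanged); reused cached 71 without running.

Key observation: the cutoff stops propagation at schema.gen — its inputs' values are unchanged, so it reuses its cache.

New value of render.gen: 71.
Target commands that run: assets.gen, model.gen, opt.gen, west.gen — 4 in total.
Values that change: assets.gen, north.txt, west.gen.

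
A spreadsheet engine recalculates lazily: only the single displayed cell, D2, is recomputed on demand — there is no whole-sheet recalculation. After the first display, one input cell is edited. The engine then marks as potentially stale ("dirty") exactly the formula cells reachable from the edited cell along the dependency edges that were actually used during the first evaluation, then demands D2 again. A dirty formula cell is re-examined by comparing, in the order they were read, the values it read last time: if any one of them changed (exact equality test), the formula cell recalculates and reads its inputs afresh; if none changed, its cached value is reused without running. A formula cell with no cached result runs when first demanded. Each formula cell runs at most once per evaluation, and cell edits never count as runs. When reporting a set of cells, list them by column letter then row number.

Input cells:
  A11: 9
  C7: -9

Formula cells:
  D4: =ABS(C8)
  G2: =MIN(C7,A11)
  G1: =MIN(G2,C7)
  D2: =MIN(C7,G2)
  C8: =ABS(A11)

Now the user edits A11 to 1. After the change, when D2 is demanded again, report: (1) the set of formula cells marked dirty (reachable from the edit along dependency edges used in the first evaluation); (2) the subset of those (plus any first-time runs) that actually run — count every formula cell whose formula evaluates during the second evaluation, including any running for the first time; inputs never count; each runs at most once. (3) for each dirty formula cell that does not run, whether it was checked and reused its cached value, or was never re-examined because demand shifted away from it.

First evaluation (everything demanded from the output):
  G2 = MIN(-9, 9) = -9
  D2 = MIN(-9, -9) = -9

Propagation after the edit:
  G2: runs — A11 9->1; result -9 (same value as before).
  D2: checked — values it read are unchanged (C7 unchanged, G2 unchanged); reused cached -9 without running.

Key observation: the change is absorbed at G2 — it re-runs but produces the same value, and the output's value is unchanged.

Marked dirty: D2, G2.
Formula cells that run: G2 — 1 in total.
Checked but reused from cache: D2.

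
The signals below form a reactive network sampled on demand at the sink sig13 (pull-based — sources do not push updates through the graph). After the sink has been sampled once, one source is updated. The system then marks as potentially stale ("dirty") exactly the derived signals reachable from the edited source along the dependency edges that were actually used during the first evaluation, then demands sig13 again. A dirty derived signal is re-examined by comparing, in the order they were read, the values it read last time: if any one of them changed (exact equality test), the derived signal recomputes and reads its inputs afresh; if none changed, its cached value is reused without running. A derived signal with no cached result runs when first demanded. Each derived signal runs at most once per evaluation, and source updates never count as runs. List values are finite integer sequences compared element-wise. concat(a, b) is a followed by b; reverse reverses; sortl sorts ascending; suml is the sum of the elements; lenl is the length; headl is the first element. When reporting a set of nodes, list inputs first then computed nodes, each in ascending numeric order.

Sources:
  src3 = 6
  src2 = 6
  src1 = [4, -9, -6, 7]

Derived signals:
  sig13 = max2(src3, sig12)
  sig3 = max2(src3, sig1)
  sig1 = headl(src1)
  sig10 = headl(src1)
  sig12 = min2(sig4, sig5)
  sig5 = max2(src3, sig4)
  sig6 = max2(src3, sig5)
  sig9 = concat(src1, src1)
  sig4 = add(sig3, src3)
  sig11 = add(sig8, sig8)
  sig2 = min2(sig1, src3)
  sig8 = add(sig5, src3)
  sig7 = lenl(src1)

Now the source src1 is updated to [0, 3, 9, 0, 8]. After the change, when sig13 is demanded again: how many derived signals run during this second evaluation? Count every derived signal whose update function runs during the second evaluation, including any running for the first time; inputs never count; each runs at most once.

Initial pass — values computed on the first demand:
  sig1 = headl([4, -9, -6, 7]) = 4
  sig3 = max2(6, 4) = 6
  sig4 = add(6, 6) = 12
  sig5 = max2(6, 12) = 12
  sig12 = min2(12, 12) = 12
  sig13 = max2(6, 12) = 12

Second demand — change propagation:
  sig1: re-runs because src1 [4, -9, -6, 7]->[0, 3, 9, 0, 8]; new result 0.
  sig3: re-runs because sig1 4->0; new result 6 (unchanged).
  sig4: re-examined; everything it read last time is the same (sig3 unchanged, src3 unchanged) — cache 12 kept, no run.
  sig5: re-examined; everything it read last time is the same (src3 unchanged, sig4 unchanged) — cache 12 kept, no run.
  sig12: re-examined; everything it read last time is the same (sig4 unchanged, sig5 unchanged) — cache 12 kept, no run.
  sig13: re-examined; everything it read last time is the same (src3 unchanged, sig12 unchanged) — cache 12 kept, no run.

The important point: sig3 recomputes to an identical value, and the output ends up unchanged.

Run set: sig1, sig3 (2 run).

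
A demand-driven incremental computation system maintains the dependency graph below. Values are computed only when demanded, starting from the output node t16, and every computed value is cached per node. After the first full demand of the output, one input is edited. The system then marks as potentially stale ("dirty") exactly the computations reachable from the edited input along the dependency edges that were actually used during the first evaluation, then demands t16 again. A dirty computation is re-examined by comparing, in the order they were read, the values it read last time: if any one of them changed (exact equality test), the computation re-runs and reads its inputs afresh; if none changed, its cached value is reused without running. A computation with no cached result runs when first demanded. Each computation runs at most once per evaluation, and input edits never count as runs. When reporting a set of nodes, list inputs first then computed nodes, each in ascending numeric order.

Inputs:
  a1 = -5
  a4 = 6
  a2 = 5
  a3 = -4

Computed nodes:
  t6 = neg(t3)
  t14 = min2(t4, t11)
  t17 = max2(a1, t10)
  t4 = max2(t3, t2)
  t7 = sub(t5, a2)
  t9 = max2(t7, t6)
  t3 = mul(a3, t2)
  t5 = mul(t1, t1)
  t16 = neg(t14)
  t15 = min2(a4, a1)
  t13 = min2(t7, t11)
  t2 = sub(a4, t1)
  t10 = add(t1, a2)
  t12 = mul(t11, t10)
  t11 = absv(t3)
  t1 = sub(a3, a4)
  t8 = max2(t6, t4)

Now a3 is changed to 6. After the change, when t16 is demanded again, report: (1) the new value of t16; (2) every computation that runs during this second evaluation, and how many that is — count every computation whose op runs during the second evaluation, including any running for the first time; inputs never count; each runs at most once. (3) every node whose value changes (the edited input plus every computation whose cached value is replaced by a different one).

First evaluation (everything demanded from the output):
  t1 = sub(-4, 6) = -10
  t2 = sub(6, -10) = 16
  t3 = mul(-4, 16) = -64
  t4 = max2(-64, 16) = 16
  t11 = absv(-64) = 64
  t14 = min2(16, 64) = 16
  t16 = neg(16) = -16

Propagation after the edit:
  t1: runs — a3 -4->6; result 0.
  t2: runs — t1 -10->0; result 6.
  t3: runs — a3 -4->6; t2 16->6; result 36.
  t4: runs — t3 -64->36; t2 16->6; result 36.
  t11: runs — t3 -64->36; result 36.
  t14: runs — t4 16->36; t11 64->36; result 36.
  t16: runs — t14 16->36; result -36.

New value of t16: -36.
Computations that run: t1, t2, t3, t4, t11, t14, t16 — 7 in total.
Values that change: a3, t1, t2, t3, t4, t11, t14, t16.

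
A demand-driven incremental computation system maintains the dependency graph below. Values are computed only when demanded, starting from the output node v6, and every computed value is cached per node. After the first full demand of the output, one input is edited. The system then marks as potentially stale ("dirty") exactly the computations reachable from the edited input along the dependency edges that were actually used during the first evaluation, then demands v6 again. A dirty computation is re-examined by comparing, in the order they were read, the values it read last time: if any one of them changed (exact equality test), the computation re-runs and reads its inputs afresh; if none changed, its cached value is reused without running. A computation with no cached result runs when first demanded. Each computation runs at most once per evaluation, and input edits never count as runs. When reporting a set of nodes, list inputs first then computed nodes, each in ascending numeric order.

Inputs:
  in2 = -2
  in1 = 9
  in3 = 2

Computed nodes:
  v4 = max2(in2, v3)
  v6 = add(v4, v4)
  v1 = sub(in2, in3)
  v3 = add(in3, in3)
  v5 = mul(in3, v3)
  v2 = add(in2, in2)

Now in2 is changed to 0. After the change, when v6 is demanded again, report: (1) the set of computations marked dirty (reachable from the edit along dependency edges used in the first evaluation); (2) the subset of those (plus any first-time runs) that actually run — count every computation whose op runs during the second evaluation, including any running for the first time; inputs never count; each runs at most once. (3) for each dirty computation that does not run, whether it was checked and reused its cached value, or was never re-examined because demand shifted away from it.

Marked dirty: v4, v6.
Computations that run: v4 — 1 in total.
Checked but reused from cache: v6.
Key observation: the change is absorbed at v4 — it re-runs but produces the same value, and the output's value is unchanged.

First evaluation (everything demanded from the output):
  v3 = add(2, 2) = 4
  v4 = max2(-2, 4) = 4
  v6 = add(4, 4) = 8

Propagation after the edit:
  v4: runs — in2 -2->0; result 4 (same value as before).
  v6: checked — values it read are unchanged (v4 unchanged, v4 unchanged); reused cached 8 without running.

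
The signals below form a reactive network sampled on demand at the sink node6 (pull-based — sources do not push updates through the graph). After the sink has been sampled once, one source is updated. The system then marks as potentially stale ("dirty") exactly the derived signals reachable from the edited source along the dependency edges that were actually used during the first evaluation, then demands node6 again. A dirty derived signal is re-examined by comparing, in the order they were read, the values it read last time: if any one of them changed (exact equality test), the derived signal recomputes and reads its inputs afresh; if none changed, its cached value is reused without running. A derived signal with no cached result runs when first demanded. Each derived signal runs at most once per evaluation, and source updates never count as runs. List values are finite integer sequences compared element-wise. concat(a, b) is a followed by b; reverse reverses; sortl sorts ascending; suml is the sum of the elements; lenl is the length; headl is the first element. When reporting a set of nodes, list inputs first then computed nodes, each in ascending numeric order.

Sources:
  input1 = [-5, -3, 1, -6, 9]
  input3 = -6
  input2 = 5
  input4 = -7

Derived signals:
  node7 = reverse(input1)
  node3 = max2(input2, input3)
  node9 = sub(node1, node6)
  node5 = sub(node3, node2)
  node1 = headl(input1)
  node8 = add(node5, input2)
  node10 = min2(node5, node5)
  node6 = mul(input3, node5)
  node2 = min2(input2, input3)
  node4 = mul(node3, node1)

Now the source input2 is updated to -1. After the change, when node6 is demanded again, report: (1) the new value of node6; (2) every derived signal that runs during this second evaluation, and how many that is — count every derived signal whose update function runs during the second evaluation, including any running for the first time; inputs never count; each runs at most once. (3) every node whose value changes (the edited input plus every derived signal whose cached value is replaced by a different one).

node6 now evaluates to -30.
Run set: node2, node3, node5, node6 (4 run).
Changed values: input2, node3, node5, node6.

Initial pass — values computed on the first demand:
  node2 = min2(5, -6) = -6
  node3 = max2(5, -6) = 5
  node5 = sub(5, -6) = 11
  node6 = mul(-6, 11) = -66

Second demand — change propagation:
  node2: re-runs because input2 5->-1; new result -6 (unchanged).
  node3: re-runs because input2 5->-1; new result -1.
  node5: re-runs because node3 5->-1; new result 5.
  node6: re-runs because node5 11->5; new result -30.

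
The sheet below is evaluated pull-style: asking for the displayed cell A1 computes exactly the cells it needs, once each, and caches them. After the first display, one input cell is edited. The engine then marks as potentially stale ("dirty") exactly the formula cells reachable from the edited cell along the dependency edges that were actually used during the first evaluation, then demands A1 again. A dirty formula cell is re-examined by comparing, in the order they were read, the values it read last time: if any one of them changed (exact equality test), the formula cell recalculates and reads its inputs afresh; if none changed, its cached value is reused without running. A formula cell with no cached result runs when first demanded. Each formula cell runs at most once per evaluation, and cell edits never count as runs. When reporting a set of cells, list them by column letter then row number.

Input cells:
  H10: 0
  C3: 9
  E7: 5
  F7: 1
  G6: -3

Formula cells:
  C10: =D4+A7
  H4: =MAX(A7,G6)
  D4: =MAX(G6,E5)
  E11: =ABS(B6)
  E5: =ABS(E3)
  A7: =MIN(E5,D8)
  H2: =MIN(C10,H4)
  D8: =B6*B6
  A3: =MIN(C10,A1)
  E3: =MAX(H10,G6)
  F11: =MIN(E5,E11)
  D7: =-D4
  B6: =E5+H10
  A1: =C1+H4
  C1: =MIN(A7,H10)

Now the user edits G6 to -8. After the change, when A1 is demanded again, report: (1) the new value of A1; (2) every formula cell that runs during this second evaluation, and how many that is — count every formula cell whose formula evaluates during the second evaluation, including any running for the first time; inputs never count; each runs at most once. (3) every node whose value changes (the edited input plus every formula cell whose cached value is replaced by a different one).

Demanding A1 again yields 0.
2 formula cells run: E3, H4.
The nodes whose values change: G6.
Note where the cutoff bites: E5 is checked, finds nothing changed, and keeps its cache.

First demand of the output computes:
  E3 = MAX(0, -3) = 0
  E5 = ABS(0) = 0
  B6 = 0 + 0 = 0
  D8 = 0 * 0 = 0
  A7 = MIN(0, 0) = 0
  C1 = MIN(0, 0) = 0
  H4 = MAX(0, -3) = 0
  A1 = 0 + 0 = 0

After the edit, cleaning proceeds:
  E3: a read changed (G6 -3->-8) — executes, giving 0 — identical to its old value.
  E5: dirty, but its reads are unchanged (E3 unchanged); cached 0 stands.
  B6: dirty, but its reads are unchanged (E5 unchanged, H10 unchanged); cached 0 stands.
  D8: dirty, but its reads are unchanged (B6 unchanged, B6 unchanged); cached 0 stands.
  A7: dirty, but its reads are unchanged (E5 unchanged, D8 unchanged); cached 0 stands.
  C1: dirty, but its reads are unchanged (A7 unchanged, H10 unchanged); cached 0 stands.
  H4: a read changed (G6 -3->-8) — executes, giving 0 — identical to its old value.
  A1: dirty, but its reads are unchanged (C1 unchanged, H4 unchanged); cached 0 stands.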